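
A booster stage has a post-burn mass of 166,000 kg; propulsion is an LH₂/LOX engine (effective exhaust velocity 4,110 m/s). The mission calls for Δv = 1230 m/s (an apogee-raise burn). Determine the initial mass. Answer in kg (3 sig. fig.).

By the Tsiolkovsky rocket equation, m₀/m_f = exp(Δv / v_e) = exp(1230 / 4110.0) = exp(0.2993) = 1.3489.
m₀ = m_f × 1.3489 = 166,000 × 1.3489 = 223,917 kg.

initial mass ≈ 224000 kg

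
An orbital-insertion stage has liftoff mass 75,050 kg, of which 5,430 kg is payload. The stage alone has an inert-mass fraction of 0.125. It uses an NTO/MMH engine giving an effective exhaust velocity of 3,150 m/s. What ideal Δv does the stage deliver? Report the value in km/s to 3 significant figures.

Δv ≈ 5.26 km/s

Stage wet mass = m₀ − payload = 75,050 − 5,430 = 69,620 kg.
Stage dry mass = ε × stage wet mass = 0.125 × 69,620 = 8,702.5 kg.
Burnout mass m_f = stage dry + payload = 8,702.5 + 5,430 = 14,132.5 kg.
Rocket equation: Δv = v_e · ln(75,050/14,132.5) = 3150.0 × ln(5.31) = 3150.0 × 1.6697 ≈ 5259 m/s.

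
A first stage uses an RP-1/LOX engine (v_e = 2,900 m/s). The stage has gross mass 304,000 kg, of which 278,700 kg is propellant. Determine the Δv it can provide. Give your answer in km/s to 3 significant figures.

Δv ≈ 7.21 km/s

m_f = m₀ − m_prop = 304,000 − 278,700 = 25,300 kg.
Using Δv = v_e ln(m₀/m_f): Δv = v_e · ln(m₀/m_f) = 2900.0 × ln(12.02) = 2900.0 × 2.4862 ≈ 7210.0 m/s.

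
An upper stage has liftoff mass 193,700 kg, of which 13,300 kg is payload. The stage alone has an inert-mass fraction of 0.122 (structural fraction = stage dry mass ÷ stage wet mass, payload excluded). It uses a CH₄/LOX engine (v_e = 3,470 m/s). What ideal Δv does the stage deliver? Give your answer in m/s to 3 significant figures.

Δv ≈ 5910 m/s

Stage wet mass = m₀ − payload = 193,700 − 13,300 = 180,400 kg.
Stage dry mass = ε × stage wet mass = 0.122 × 180,400 = 22,008.8 kg.
Burnout mass m_f = stage dry + payload = 22,008.8 + 13,300 = 35,308.8 kg.
Δv = v_e · ln(193,700/35,308.8) = 3470.0 × ln(5.486) = 3470.0 × 1.7022 ≈ 5907 m/s.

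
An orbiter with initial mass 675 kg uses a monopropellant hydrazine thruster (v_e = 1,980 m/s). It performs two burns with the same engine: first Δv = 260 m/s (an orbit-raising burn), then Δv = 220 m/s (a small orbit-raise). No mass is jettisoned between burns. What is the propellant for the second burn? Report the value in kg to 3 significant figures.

After the first burn: m = 675 × exp(−260/1980.0) = 675 × 0.87694 = 591.935 kg.
After the second burn: m = 591.935 × exp(−220/1980.0) = 591.935 × 0.89484 = 529.687 kg.
Second-burn propellant = 591.935 − 529.687 = 62.248 kg.

propellant for the second burn ≈ 62.2 kg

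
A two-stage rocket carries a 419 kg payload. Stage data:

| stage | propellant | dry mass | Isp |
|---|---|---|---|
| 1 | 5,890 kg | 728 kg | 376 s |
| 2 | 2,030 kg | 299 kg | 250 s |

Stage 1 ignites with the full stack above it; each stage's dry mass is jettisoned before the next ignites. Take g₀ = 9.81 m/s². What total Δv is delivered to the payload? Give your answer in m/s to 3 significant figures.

Ignition mass of stage 1 = 5,890+728 + 2,030+299 + 419 = 9,366 kg.
Stage 1: m₀ = 9,366 kg, m_f = 9,366 − 5,890 = 3,476 kg; Δv = 376×9.81×ln(2.694) = 3688.6×0.9912 ≈ 3656 m/s.
Stage 2: m₀ = 2,748 kg, m_f = 2,748 − 2,030 = 718 kg; Δv = 250×9.81×ln(3.827) = 2452.5×1.3422 ≈ 3292 m/s.
Total Δv = 3656 + 3292 = 6948 m/s.

Δv ≈ 6950 m/s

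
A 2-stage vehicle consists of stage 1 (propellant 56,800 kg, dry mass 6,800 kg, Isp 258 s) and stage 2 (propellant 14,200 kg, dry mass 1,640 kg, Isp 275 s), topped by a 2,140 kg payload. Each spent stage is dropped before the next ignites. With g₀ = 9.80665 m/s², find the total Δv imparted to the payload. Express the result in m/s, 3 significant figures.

Δv ≈ 7220 m/s

Ignition mass of stage 1 = 56,800+6,800 + 14,200+1,640 + 2,140 = 81,580 kg.
Stage 1: m₀ = 81,580 kg, m_f = 81,580 − 56,800 = 24,780 kg; Δv = 258×9.80665×ln(3.292) = 2530.1×1.1915 ≈ 3015 m/s.
Stage 2: m₀ = 17,980 kg, m_f = 17,980 − 14,200 = 3,780 kg; Δv = 275×9.80665×ln(4.757) = 2696.8×1.5595 ≈ 4206 m/s.
Total Δv = 3015 + 4206 = 7221 m/s.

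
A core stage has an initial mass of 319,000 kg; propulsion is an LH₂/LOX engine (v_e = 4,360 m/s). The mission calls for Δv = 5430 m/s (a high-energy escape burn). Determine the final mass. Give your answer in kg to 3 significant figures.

By the Tsiolkovsky rocket equation, m₀/m_f = exp(Δv / v_e) = exp(5430 / 4360.0) = exp(1.2454) = 3.4744.
m_f = m₀ / 3.4744 = 319,000 / 3.4744 = 91,814.4 kg.

final mass ≈ 91800 kg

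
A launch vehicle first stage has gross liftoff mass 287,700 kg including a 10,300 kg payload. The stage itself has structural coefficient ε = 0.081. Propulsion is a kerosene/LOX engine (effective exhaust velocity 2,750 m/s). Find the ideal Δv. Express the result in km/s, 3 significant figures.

Stage wet mass = m₀ − payload = 287,700 − 10,300 = 277,400 kg.
Stage dry mass = ε × stage wet mass = 0.081 × 277,400 = 22,469.4 kg.
Burnout mass m_f = stage dry + payload = 22,469.4 + 10,300 = 32,769.4 kg.
Δv = v_e · ln(287,700/32,769.4) = 2750.0 × ln(8.78) = 2750.0 × 2.1724 ≈ 5974 m/s.

Δv ≈ 5.97 km/s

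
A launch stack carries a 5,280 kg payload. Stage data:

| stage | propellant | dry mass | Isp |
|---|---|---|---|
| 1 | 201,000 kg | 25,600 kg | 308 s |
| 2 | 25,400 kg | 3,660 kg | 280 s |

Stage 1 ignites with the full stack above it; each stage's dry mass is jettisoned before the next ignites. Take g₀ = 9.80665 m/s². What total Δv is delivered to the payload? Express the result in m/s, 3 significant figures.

Δv ≈ 8140 m/s

Ignition mass of stage 1 = 201,000+25,600 + 25,400+3,660 + 5,280 = 260,940 kg.
Stage 1: m₀ = 260,940 kg, m_f = 260,940 − 201,000 = 59,940 kg; Δv = 308×9.80665×ln(4.353) = 3020.4×1.4709 ≈ 4443 m/s.
Stage 2: m₀ = 34,340 kg, m_f = 34,340 − 25,400 = 8,940 kg; Δv = 280×9.80665×ln(3.841) = 2745.9×1.3458 ≈ 3695 m/s.
Total Δv = 4443 + 3695 = 8138 m/s.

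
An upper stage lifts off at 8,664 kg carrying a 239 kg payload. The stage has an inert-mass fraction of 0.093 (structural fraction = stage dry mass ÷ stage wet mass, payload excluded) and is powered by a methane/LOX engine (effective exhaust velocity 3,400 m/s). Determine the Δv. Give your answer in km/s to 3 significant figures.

Stage wet mass = m₀ − payload = 8,664 − 239 = 8,425 kg.
Stage dry mass = ε × stage wet mass = 0.093 × 8,425 = 783.525 kg.
Burnout mass m_f = stage dry + payload = 783.525 + 239 = 1,022.525 kg.
From the ideal rocket equation, Δv = v_e · ln(8,664/1,022.525) = 3400.0 × ln(8.473) = 3400.0 × 2.1369 ≈ 7265 m/s.

Δv ≈ 7.27 km/s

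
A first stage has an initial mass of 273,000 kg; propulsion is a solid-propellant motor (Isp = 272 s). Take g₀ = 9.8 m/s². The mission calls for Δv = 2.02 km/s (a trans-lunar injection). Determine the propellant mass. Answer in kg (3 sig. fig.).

v_e = Isp · g₀ = 272 × 9.8 = 2665.6 m/s.
m₀/m_f = exp(Δv / v_e) = exp(2020 / 2665.6) = exp(0.7578) = 2.1336.
m_f = 273,000 / 2.1336 = 127,953 kg, so propellant = m₀ − m_f = 273,000 − 127,953 = 145,047 kg.

propellant mass ≈ 145000 kg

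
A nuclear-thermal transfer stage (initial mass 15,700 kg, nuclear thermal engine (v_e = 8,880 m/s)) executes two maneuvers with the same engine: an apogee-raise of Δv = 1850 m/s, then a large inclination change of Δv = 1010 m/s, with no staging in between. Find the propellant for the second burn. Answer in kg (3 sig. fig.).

propellant for the second burn ≈ 1370 kg

After the first burn: m = 15700 × exp(−1850/8880.0) = 15700 × 0.81194 = 12,747.5 kg.
After the second burn: m = 12,747.5 × exp(−1010/8880.0) = 12,747.5 × 0.89249 = 11,377 kg.
Second-burn propellant = 12,747.5 − 11,377 = 1,370.5 kg.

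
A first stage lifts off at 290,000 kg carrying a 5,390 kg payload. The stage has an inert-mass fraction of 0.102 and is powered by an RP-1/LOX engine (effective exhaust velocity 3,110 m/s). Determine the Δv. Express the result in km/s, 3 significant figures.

Δv ≈ 6.63 km/s

Stage wet mass = m₀ − payload = 290,000 − 5,390 = 284,610 kg.
Stage dry mass = ε × stage wet mass = 0.102 × 284,610 = 29,030.2 kg.
Burnout mass m_f = stage dry + payload = 29,030.2 + 5,390 = 34,420.2 kg.
Δv = v_e · ln(290,000/34,420.2) = 3110.0 × ln(8.425) = 3110.0 × 2.1312 ≈ 6628 m/s.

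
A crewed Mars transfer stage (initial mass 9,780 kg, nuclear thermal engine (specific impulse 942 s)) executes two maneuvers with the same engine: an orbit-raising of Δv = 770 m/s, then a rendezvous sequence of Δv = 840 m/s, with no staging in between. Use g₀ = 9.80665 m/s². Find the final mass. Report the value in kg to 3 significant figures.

v_e = Isp · g₀ = 942 × 9.80665 = 9237.9 m/s.
After the first burn: m = 9780 × exp(−770/9237.9) = 9780 × 0.92003 = 8,997.89 kg.
After the second burn: m = 8,997.89 × exp(−840/9237.9) = 8,997.89 × 0.91308 = 8,215.79 kg.

final mass ≈ 8220 kg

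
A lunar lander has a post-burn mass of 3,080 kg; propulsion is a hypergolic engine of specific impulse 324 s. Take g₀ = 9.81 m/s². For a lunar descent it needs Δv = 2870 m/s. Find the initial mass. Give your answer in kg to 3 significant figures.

initial mass ≈ 7600 kg

v_e = Isp · g₀ = 324 × 9.81 = 3178.4 m/s.
Using Δv = v_e ln(m₀/m_f): m₀/m_f = exp(Δv / v_e) = exp(2870 / 3178.4) = exp(0.9030) = 2.4669.
m₀ = m_f × 2.4669 = 3,080 × 2.4669 = 7,598.05 kg.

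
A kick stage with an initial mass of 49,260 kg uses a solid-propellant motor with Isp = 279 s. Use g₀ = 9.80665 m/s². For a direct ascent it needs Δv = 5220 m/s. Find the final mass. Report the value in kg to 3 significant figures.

final mass ≈ 7310 kg

v_e = Isp · g₀ = 279 × 9.80665 = 2736.1 m/s.
Rocket equation: m₀/m_f = exp(Δv / v_e) = exp(5220 / 2736.1) = exp(1.9079) = 6.7386.
m_f = m₀ / 6.7386 = 49,260 / 6.7386 = 7,310.12 kg.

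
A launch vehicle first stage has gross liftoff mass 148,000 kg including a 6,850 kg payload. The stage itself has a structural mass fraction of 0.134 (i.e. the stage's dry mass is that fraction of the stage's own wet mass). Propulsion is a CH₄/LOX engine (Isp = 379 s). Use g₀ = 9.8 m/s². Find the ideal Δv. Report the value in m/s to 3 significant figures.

Stage wet mass = m₀ − payload = 148,000 − 6,850 = 141,150 kg.
Stage dry mass = ε × stage wet mass = 0.134 × 141,150 = 18,914.1 kg.
Burnout mass m_f = stage dry + payload = 18,914.1 + 6,850 = 25,764.1 kg.
v_e = Isp · g₀ = 379 × 9.8 = 3714.2 m/s.
Rocket equation: Δv = v_e · ln(148,000/25,764.1) = 3714.2 × ln(5.744) = 3714.2 × 1.7482 ≈ 6493 m/s.

Δv ≈ 6490 m/s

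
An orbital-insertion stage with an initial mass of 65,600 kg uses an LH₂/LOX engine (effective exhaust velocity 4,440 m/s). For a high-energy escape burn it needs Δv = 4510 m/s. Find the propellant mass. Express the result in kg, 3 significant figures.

Using Δv = v_e ln(m₀/m_f): m₀/m_f = exp(Δv / v_e) = exp(4510 / 4440.0) = exp(1.0158) = 2.7615.
m_f = 65,600 / 2.7615 = 23,755.2 kg, so propellant = m₀ − m_f = 65,600 − 23,755.2 = 41,844.8 kg.

propellant mass ≈ 41800 kg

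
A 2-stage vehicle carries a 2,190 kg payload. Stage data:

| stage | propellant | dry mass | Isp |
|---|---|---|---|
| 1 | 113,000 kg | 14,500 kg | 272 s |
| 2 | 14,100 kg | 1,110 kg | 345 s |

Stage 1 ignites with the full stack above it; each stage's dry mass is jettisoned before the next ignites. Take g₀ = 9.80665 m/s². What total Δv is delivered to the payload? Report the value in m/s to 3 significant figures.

Ignition mass of stage 1 = 113,000+14,500 + 14,100+1,110 + 2,190 = 144,900 kg.
Stage 1: m₀ = 144,900 kg, m_f = 144,900 − 113,000 = 31,900 kg; Δv = 272×9.80665×ln(4.542) = 2667.4×1.5134 ≈ 4037 m/s.
Stage 2: m₀ = 17,400 kg, m_f = 17,400 − 14,100 = 3,300 kg; Δv = 345×9.80665×ln(5.273) = 3383.3×1.6625 ≈ 5625 m/s.
Total Δv = 4037 + 5625 = 9662 m/s.

Δv ≈ 9660 m/s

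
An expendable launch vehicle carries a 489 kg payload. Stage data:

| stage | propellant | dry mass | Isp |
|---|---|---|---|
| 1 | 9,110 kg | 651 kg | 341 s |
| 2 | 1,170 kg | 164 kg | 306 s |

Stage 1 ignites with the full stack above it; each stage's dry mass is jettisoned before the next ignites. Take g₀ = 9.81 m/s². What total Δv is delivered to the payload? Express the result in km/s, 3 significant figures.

Δv ≈ 8.25 km/s

Ignition mass of stage 1 = 9,110+651 + 1,170+164 + 489 = 11,584 kg.
Stage 1: m₀ = 11,584 kg, m_f = 11,584 − 9,110 = 2,474 kg; Δv = 341×9.81×ln(4.682) = 3345.2×1.5438 ≈ 5164 m/s.
Stage 2: m₀ = 1,823 kg, m_f = 1,823 − 1,170 = 653 kg; Δv = 306×9.81×ln(2.792) = 3001.9×1.0267 ≈ 3082 m/s.
Total Δv = 5164 + 3082 = 8246 m/s.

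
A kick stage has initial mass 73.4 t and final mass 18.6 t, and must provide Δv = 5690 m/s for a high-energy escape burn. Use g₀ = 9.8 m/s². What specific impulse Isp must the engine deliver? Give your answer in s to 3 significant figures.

ln(m₀/m_f) = ln(73400/18600) = ln(3.946) = 1.3728.
v_e = Δv / ln(m₀/m_f) = 5690 / 1.3728 = 4144.9 m/s.
Isp = v_e / g₀ = 4144.9 / 9.8 = 423.0 s.

Isp ≈ 423 s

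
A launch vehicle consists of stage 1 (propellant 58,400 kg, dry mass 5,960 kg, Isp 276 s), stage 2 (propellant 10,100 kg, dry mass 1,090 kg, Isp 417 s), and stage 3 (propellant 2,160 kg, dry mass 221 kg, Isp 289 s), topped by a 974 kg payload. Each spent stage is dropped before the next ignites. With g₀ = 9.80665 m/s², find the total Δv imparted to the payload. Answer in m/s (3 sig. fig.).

Δv ≈ 11400 m/s

Ignition mass of stage 1 = 58,400+5,960 + 10,100+1,090 + 2,160+221 + 974 = 78,905 kg.
Stage 1: m₀ = 78,905 kg, m_f = 78,905 − 58,400 = 20,505 kg; Δv = 276×9.80665×ln(3.848) = 2706.6×1.3476 ≈ 3647 m/s.
Stage 2: m₀ = 14,545 kg, m_f = 14,545 − 10,100 = 4,445 kg; Δv = 417×9.80665×ln(3.272) = 4089.4×1.1855 ≈ 4848 m/s.
Stage 3: m₀ = 3,355 kg, m_f = 3,355 − 2,160 = 1,195 kg; Δv = 289×9.80665×ln(2.808) = 2834.1×1.0323 ≈ 2926 m/s.
Total Δv = 3647 + 4848 + 2926 = 11421 m/s.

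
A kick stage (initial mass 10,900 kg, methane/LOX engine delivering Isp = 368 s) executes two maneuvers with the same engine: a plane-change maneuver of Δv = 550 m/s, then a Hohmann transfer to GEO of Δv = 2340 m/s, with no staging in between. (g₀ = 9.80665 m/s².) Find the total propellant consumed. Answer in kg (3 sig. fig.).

v_e = Isp · g₀ = 368 × 9.80665 = 3608.8 m/s.
After the first burn: m = 10900 × exp(−550/3608.8) = 10900 × 0.85864 = 9,359.18 kg.
After the second burn: m = 9,359.18 × exp(−2340/3608.8) = 9,359.18 × 0.52288 = 4,893.73 kg.
Total propellant = m₀ − m_final = 10900 − 4,893.73 = 6,006.27 kg.

total propellant consumed ≈ 6010 kg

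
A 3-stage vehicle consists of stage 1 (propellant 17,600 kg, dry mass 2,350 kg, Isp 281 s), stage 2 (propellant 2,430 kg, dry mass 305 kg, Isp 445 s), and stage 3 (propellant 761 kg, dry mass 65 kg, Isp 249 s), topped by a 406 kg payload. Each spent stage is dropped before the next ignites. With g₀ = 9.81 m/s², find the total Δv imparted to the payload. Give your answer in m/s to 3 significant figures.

Ignition mass of stage 1 = 17,600+2,350 + 2,430+305 + 761+65 + 406 = 23,917 kg.
Stage 1: m₀ = 23,917 kg, m_f = 23,917 − 17,600 = 6,317 kg; Δv = 281×9.81×ln(3.786) = 2756.6×1.3313 ≈ 3670 m/s.
Stage 2: m₀ = 3,967 kg, m_f = 3,967 − 2,430 = 1,537 kg; Δv = 445×9.81×ln(2.581) = 4365.4×0.9482 ≈ 4139 m/s.
Stage 3: m₀ = 1,232 kg, m_f = 1,232 − 761 = 471 kg; Δv = 249×9.81×ln(2.616) = 2442.7×0.9615 ≈ 2349 m/s.
Total Δv = 3670 + 4139 + 2349 = 10158 m/s.

Δv ≈ 10200 m/s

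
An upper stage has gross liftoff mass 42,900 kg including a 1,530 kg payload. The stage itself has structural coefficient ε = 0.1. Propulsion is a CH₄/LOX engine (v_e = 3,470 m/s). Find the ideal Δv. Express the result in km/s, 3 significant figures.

Δv ≈ 7.02 km/s

Stage wet mass = m₀ − payload = 42,900 − 1,530 = 41,370 kg.
Stage dry mass = ε × stage wet mass = 0.1 × 41,370 = 4,137 kg.
Burnout mass m_f = stage dry + payload = 4,137 + 1,530 = 5,667 kg.
From the ideal rocket equation, Δv = v_e · ln(42,900/5,667) = 3470.0 × ln(7.57) = 3470.0 × 2.0242 ≈ 7024 m/s.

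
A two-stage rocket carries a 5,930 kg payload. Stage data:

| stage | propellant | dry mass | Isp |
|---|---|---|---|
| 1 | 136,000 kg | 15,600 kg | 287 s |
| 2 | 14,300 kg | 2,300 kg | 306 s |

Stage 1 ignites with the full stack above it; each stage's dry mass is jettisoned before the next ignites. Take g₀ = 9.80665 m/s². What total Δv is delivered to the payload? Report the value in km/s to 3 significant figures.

Δv ≈ 7.30 km/s

Ignition mass of stage 1 = 136,000+15,600 + 14,300+2,300 + 5,930 = 174,130 kg.
Stage 1: m₀ = 174,130 kg, m_f = 174,130 − 136,000 = 38,130 kg; Δv = 287×9.80665×ln(4.567) = 2814.5×1.5188 ≈ 4275 m/s.
Stage 2: m₀ = 22,530 kg, m_f = 22,530 − 14,300 = 8,230 kg; Δv = 306×9.80665×ln(2.738) = 3000.8×1.0071 ≈ 3022 m/s.
Total Δv = 4275 + 3022 = 7297 m/s.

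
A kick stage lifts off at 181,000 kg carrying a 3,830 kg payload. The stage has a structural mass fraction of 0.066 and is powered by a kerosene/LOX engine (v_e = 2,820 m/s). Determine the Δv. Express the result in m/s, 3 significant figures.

Δv ≈ 6930 m/s

Stage wet mass = m₀ − payload = 181,000 − 3,830 = 177,170 kg.
Stage dry mass = ε × stage wet mass = 0.066 × 177,170 = 11,693.2 kg.
Burnout mass m_f = stage dry + payload = 11,693.2 + 3,830 = 15,523.2 kg.
Δv = v_e · ln(181,000/15,523.2) = 2820.0 × ln(11.66) = 2820.0 × 2.4562 ≈ 6926 m/s.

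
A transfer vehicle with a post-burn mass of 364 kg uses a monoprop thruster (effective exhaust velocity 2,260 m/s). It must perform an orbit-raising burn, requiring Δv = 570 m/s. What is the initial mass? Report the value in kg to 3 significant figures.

From the ideal rocket equation, m₀/m_f = exp(Δv / v_e) = exp(570 / 2260.0) = exp(0.2522) = 1.2869.
m₀ = m_f × 1.2869 = 364 × 1.2869 = 468.432 kg.

initial mass ≈ 468 kg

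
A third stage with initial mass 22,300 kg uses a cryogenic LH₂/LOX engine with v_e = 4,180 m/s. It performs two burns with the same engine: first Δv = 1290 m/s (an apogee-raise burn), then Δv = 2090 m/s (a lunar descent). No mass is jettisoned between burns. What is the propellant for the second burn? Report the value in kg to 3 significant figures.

After the first burn: m = 22300 × exp(−1290/4180.0) = 22300 × 0.73447 = 16,378.7 kg.
After the second burn: m = 16,378.7 × exp(−2090/4180.0) = 16,378.7 × 0.60653 = 9,934.17 kg.
Second-burn propellant = 16,378.7 − 9,934.17 = 6,444.53 kg.

propellant for the second burn ≈ 6440 kg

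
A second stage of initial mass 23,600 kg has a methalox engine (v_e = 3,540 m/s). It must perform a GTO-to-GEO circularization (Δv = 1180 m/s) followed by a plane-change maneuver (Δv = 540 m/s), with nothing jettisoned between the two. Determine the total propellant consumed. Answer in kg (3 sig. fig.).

total propellant consumed ≈ 9080 kg

After the first burn: m = 23600 × exp(−1180/3540.0) = 23600 × 0.71653 = 16,910.1 kg.
After the second burn: m = 16,910.1 × exp(−540/3540.0) = 16,910.1 × 0.85852 = 14,517.7 kg.
Total propellant = m₀ − m_final = 23600 − 14,517.7 = 9,082.3 kg.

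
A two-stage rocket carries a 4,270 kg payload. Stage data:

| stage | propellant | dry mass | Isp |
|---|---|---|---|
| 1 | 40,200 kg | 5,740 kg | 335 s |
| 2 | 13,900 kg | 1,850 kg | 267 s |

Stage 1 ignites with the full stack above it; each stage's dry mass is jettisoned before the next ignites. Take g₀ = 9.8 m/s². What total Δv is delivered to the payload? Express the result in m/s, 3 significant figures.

Ignition mass of stage 1 = 40,200+5,740 + 13,900+1,850 + 4,270 = 65,960 kg.
Stage 1: m₀ = 65,960 kg, m_f = 65,960 − 40,200 = 25,760 kg; Δv = 335×9.8×ln(2.561) = 3283.0×0.9402 ≈ 3087 m/s.
Stage 2: m₀ = 20,020 kg, m_f = 20,020 − 13,900 = 6,120 kg; Δv = 267×9.8×ln(3.271) = 2616.6×1.1852 ≈ 3101 m/s.
Total Δv = 3087 + 3101 = 6188 m/s.

Δv ≈ 6190 m/s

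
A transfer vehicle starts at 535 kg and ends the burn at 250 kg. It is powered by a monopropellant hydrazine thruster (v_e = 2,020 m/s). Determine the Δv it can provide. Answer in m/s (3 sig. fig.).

Δv = v_e · ln(m₀/m_f) = 2020.0 × ln(2.14) = 2020.0 × 0.7608 ≈ 1536.8 m/s.

Δv ≈ 1540 m/s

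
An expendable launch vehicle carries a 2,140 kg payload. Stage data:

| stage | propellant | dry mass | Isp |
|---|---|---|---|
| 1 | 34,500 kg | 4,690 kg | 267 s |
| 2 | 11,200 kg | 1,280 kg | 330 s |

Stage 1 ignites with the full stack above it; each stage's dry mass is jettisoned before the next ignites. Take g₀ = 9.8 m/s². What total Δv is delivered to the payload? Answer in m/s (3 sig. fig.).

Δv ≈ 7380 m/s

Ignition mass of stage 1 = 34,500+4,690 + 11,200+1,280 + 2,140 = 53,810 kg.
Stage 1: m₀ = 53,810 kg, m_f = 53,810 − 34,500 = 19,310 kg; Δv = 267×9.8×ln(2.787) = 2616.6×1.0248 ≈ 2682 m/s.
Stage 2: m₀ = 14,620 kg, m_f = 14,620 − 11,200 = 3,420 kg; Δv = 330×9.8×ln(4.275) = 3234.0×1.4527 ≈ 4698 m/s.
Total Δv = 2682 + 4698 = 7380 m/s.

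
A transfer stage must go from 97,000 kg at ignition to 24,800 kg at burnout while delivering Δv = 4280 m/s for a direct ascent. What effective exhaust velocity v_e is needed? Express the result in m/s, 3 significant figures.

v_e ≈ 3140 m/s

ln(m₀/m_f) = ln(97000/24800) = ln(3.911) = 1.3639.
v_e = Δv / ln(m₀/m_f) = 4280 / 1.3639 = 3138.1 m/s.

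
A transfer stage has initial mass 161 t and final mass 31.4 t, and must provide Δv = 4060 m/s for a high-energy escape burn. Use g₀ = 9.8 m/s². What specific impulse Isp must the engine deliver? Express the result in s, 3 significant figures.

ln(m₀/m_f) = ln(161000/31400) = ln(5.127) = 1.6346.
From the ideal rocket equation, v_e = Δv / ln(m₀/m_f) = 4060 / 1.6346 = 2483.8 m/s.
Isp = v_e / g₀ = 2483.8 / 9.8 = 253.4 s.

Isp ≈ 253 s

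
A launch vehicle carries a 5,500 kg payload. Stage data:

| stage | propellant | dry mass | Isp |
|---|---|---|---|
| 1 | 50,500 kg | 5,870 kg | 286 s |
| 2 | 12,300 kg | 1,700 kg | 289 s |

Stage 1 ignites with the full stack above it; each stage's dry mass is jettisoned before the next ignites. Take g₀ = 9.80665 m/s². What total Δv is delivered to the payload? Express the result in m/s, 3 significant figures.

Ignition mass of stage 1 = 50,500+5,870 + 12,300+1,700 + 5,500 = 75,870 kg.
Stage 1: m₀ = 75,870 kg, m_f = 75,870 − 50,500 = 25,370 kg; Δv = 286×9.80665×ln(2.991) = 2804.7×1.0955 ≈ 3072 m/s.
Stage 2: m₀ = 19,500 kg, m_f = 19,500 − 12,300 = 7,200 kg; Δv = 289×9.80665×ln(2.708) = 2834.1×0.9963 ≈ 2824 m/s.
Total Δv = 3072 + 2824 = 5896 m/s.

Δv ≈ 5900 m/s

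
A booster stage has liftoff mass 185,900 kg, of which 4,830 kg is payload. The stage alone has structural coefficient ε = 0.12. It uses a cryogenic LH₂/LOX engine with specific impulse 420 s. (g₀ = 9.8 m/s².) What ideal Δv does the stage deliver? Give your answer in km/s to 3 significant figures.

Δv ≈ 8.01 km/s

Stage wet mass = m₀ − payload = 185,900 − 4,830 = 181,070 kg.
Stage dry mass = ε × stage wet mass = 0.12 × 181,070 = 21,728.4 kg.
Burnout mass m_f = stage dry + payload = 21,728.4 + 4,830 = 26,558.4 kg.
v_e = Isp · g₀ = 420 × 9.8 = 4116.0 m/s.
By the Tsiolkovsky rocket equation, Δv = v_e · ln(185,900/26,558.4) = 4116.0 × ln(7) = 4116.0 × 1.9459 ≈ 8009 m/s.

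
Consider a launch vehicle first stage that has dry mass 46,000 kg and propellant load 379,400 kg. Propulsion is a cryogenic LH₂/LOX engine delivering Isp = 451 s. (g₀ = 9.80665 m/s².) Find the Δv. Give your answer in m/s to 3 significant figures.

v_e = Isp · g₀ = 451 × 9.80665 = 4422.8 m/s.
m₀ = m_dry + m_prop = 46,000 + 379,400 = 425,400 kg.
Using Δv = v_e ln(m₀/m_f): Δv = v_e · ln(m₀/m_f) = 4422.8 × ln(9.248) = 4422.8 × 2.2244 ≈ 9838.0 m/s.

Δv ≈ 9840 m/s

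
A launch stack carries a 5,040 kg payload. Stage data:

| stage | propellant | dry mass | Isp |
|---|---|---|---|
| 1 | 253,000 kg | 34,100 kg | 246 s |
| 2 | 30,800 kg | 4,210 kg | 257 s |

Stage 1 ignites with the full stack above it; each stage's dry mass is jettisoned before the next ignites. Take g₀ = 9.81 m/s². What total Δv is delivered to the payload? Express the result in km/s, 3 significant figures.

Δv ≈ 7.28 km/s

Ignition mass of stage 1 = 253,000+34,100 + 30,800+4,210 + 5,040 = 327,150 kg.
Stage 1: m₀ = 327,150 kg, m_f = 327,150 − 253,000 = 74,150 kg; Δv = 246×9.81×ln(4.412) = 2413.3×1.4843 ≈ 3582 m/s.
Stage 2: m₀ = 40,050 kg, m_f = 40,050 − 30,800 = 9,250 kg; Δv = 257×9.81×ln(4.33) = 2521.2×1.4655 ≈ 3695 m/s.
Total Δv = 3582 + 3695 = 7277 m/s.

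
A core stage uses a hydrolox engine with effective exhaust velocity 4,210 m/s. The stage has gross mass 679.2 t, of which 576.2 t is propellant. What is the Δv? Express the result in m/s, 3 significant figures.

Δv ≈ 7940 m/s

m_f = m₀ − m_prop = 679.2 − 576.2 = 103 t.
From the ideal rocket equation, Δv = v_e · ln(m₀/m_f) = 4210.0 × ln(6.594) = 4210.0 × 1.8862 ≈ 7940.8 m/s.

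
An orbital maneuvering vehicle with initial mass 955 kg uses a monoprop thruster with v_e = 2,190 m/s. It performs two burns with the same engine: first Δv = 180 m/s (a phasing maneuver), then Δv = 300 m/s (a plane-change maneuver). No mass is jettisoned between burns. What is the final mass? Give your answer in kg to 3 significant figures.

final mass ≈ 767 kg

After the first burn: m = 955 × exp(−180/2190.0) = 955 × 0.92110 = 879.651 kg.
After the second burn: m = 879.651 × exp(−300/2190.0) = 879.651 × 0.87198 = 767.038 kg.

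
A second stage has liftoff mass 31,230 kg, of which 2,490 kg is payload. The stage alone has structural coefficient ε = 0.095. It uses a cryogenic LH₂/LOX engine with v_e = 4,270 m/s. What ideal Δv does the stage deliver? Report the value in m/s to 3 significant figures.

Stage wet mass = m₀ − payload = 31,230 − 2,490 = 28,740 kg.
Stage dry mass = ε × stage wet mass = 0.095 × 28,740 = 2,730.3 kg.
Burnout mass m_f = stage dry + payload = 2,730.3 + 2,490 = 5,220.3 kg.
Using Δv = v_e ln(m₀/m_f): Δv = v_e · ln(31,230/5,220.3) = 4270.0 × ln(5.982) = 4270.0 × 1.7888 ≈ 7638 m/s.

Δv ≈ 7640 m/s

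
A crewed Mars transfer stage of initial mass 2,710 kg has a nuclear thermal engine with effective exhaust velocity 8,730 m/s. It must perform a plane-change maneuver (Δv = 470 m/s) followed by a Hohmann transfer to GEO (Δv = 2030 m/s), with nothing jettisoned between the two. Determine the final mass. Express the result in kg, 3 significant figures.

After the first burn: m = 2710 × exp(−470/8730.0) = 2710 × 0.94759 = 2,567.97 kg.
After the second burn: m = 2,567.97 × exp(−2030/8730.0) = 2,567.97 × 0.79252 = 2,035.17 kg.

final mass ≈ 2040 kg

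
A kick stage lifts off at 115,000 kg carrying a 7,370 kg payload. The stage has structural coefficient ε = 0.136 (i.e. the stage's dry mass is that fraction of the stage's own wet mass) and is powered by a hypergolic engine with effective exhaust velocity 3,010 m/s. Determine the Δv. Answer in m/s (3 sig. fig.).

Stage wet mass = m₀ − payload = 115,000 − 7,370 = 107,630 kg.
Stage dry mass = ε × stage wet mass = 0.136 × 107,630 = 14,637.7 kg.
Burnout mass m_f = stage dry + payload = 14,637.7 + 7,370 = 22,007.7 kg.
Rocket equation: Δv = v_e · ln(115,000/22,007.7) = 3010.0 × ln(5.225) = 3010.0 × 1.6535 ≈ 4977 m/s.

Δv ≈ 4980 m/s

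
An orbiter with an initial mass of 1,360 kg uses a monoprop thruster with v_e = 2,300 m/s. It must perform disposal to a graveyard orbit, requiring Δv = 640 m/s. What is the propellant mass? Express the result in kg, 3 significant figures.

By the Tsiolkovsky rocket equation, m₀/m_f = exp(Δv / v_e) = exp(640 / 2300.0) = exp(0.2783) = 1.3208.
m_f = 1,360 / 1.3208 = 1,029.68 kg, so propellant = m₀ − m_f = 1,360 − 1,029.68 = 330.32 kg.

propellant mass ≈ 330 kg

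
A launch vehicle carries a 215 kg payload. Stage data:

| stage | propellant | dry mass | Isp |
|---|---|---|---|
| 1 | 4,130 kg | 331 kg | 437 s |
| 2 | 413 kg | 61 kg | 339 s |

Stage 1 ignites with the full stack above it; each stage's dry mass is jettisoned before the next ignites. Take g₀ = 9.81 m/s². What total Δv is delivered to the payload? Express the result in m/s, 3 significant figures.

Δv ≈ 9980 m/s

Ignition mass of stage 1 = 4,130+331 + 413+61 + 215 = 5,150 kg.
Stage 1: m₀ = 5,150 kg, m_f = 5,150 − 4,130 = 1,020 kg; Δv = 437×9.81×ln(5.049) = 4287.0×1.6192 ≈ 6941 m/s.
Stage 2: m₀ = 689 kg, m_f = 689 − 413 = 276 kg; Δv = 339×9.81×ln(2.496) = 3325.6×0.9148 ≈ 3042 m/s.
Total Δv = 6941 + 3042 = 9983 m/s.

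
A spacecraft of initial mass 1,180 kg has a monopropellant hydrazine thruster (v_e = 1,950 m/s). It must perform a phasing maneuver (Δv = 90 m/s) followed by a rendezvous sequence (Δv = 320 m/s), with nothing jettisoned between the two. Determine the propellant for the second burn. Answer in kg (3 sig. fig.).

propellant for the second burn ≈ 171 kg

After the first burn: m = 1180 × exp(−90/1950.0) = 1180 × 0.95490 = 1,126.78 kg.
After the second burn: m = 1,126.78 × exp(−320/1950.0) = 1,126.78 × 0.84865 = 956.242 kg.
Second-burn propellant = 1,126.78 − 956.242 = 170.538 kg.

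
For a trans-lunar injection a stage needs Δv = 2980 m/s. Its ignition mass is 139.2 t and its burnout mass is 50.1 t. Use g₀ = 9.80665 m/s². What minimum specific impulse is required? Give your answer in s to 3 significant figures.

ln(m₀/m_f) = ln(139200/50100) = ln(2.778) = 1.0219.
Using Δv = v_e ln(m₀/m_f): v_e = Δv / ln(m₀/m_f) = 2980 / 1.0219 = 2916.2 m/s.
Isp = v_e / g₀ = 2916.2 / 9.80665 = 297.4 s.

Isp ≈ 297 s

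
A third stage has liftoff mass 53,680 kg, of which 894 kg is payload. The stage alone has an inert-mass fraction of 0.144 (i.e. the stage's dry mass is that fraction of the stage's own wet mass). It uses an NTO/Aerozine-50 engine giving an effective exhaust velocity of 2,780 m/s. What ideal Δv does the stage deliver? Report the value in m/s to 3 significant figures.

Δv ≈ 5130 m/s

Stage wet mass = m₀ − payload = 53,680 − 894 = 52,786 kg.
Stage dry mass = ε × stage wet mass = 0.144 × 52,786 = 7,601.18 kg.
Burnout mass m_f = stage dry + payload = 7,601.18 + 894 = 8,495.18 kg.
By the Tsiolkovsky rocket equation, Δv = v_e · ln(53,680/8,495.18) = 2780.0 × ln(6.319) = 2780.0 × 1.8435 ≈ 5125 m/s.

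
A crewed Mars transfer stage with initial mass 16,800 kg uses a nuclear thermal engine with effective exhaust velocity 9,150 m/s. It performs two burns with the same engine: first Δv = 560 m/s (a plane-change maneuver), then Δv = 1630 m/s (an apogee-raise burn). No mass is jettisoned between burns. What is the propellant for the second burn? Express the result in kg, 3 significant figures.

propellant for the second burn ≈ 2580 kg

After the first burn: m = 16800 × exp(−560/9150.0) = 16800 × 0.94063 = 15,802.6 kg.
After the second burn: m = 15,802.6 × exp(−1630/9150.0) = 15,802.6 × 0.83682 = 13,223.9 kg.
Second-burn propellant = 15,802.6 − 13,223.9 = 2,578.7 kg.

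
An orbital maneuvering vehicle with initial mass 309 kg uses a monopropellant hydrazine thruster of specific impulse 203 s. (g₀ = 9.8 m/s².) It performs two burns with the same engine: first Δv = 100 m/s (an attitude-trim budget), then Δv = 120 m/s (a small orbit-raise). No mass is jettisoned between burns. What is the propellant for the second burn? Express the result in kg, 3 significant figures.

v_e = Isp · g₀ = 203 × 9.8 = 1989.4 m/s.
After the first burn: m = 309 × exp(−100/1989.4) = 309 × 0.95098 = 293.853 kg.
After the second burn: m = 293.853 × exp(−120/1989.4) = 293.853 × 0.94146 = 276.651 kg.
Second-burn propellant = 293.853 − 276.651 = 17.202 kg.

propellant for the second burn ≈ 17.2 kg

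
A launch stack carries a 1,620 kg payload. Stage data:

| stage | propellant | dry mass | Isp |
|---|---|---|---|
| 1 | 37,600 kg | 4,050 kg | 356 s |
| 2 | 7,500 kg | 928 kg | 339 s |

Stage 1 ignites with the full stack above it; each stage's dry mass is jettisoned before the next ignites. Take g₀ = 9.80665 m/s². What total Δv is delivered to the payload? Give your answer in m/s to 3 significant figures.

Δv ≈ 9100 m/s

Ignition mass of stage 1 = 37,600+4,050 + 7,500+928 + 1,620 = 51,698 kg.
Stage 1: m₀ = 51,698 kg, m_f = 51,698 − 37,600 = 14,098 kg; Δv = 356×9.80665×ln(3.667) = 3491.2×1.2994 ≈ 4536 m/s.
Stage 2: m₀ = 10,048 kg, m_f = 10,048 − 7,500 = 2,548 kg; Δv = 339×9.80665×ln(3.943) = 3324.5×1.3721 ≈ 4561 m/s.
Total Δv = 4536 + 4561 = 9097 m/s.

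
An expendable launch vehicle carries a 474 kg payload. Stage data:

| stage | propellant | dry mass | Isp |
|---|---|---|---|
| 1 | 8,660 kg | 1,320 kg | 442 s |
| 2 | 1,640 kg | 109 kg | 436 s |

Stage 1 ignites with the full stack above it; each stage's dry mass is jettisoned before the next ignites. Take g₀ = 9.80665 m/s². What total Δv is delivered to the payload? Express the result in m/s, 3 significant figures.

Δv ≈ 11100 m/s

Ignition mass of stage 1 = 8,660+1,320 + 1,640+109 + 474 = 12,203 kg.
Stage 1: m₀ = 12,203 kg, m_f = 12,203 − 8,660 = 3,543 kg; Δv = 442×9.80665×ln(3.444) = 4334.5×1.2367 ≈ 5361 m/s.
Stage 2: m₀ = 2,223 kg, m_f = 2,223 − 1,640 = 583 kg; Δv = 436×9.80665×ln(3.813) = 4275.7×1.3384 ≈ 5723 m/s.
Total Δv = 5361 + 5723 = 11084 m/s.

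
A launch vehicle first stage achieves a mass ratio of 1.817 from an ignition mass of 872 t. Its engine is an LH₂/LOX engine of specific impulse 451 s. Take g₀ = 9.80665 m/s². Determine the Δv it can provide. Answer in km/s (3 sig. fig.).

v_e = Isp · g₀ = 451 × 9.80665 = 4422.8 m/s.
From the ideal rocket equation, Δv = v_e · ln(1.817) = 4422.8 × 0.5972 ≈ 2641.2 m/s.

Δv ≈ 2.64 km/s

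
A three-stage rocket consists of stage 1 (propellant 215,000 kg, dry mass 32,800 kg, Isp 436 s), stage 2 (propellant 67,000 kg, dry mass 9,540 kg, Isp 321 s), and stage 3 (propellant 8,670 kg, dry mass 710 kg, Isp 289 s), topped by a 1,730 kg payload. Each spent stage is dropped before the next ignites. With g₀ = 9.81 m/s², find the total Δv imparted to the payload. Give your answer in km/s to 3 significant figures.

Ignition mass of stage 1 = 215,000+32,800 + 67,000+9,540 + 8,670+710 + 1,730 = 335,450 kg.
Stage 1: m₀ = 335,450 kg, m_f = 335,450 − 215,000 = 120,450 kg; Δv = 436×9.81×ln(2.785) = 4277.2×1.0242 ≈ 4381 m/s.
Stage 2: m₀ = 87,650 kg, m_f = 87,650 − 67,000 = 20,650 kg; Δv = 321×9.81×ln(4.245) = 3149.0×1.4456 ≈ 4552 m/s.
Stage 3: m₀ = 11,110 kg, m_f = 11,110 − 8,670 = 2,440 kg; Δv = 289×9.81×ln(4.553) = 2835.1×1.5158 ≈ 4298 m/s.
Total Δv = 4381 + 4552 + 4298 = 13231 m/s.

Δv ≈ 13.2 km/s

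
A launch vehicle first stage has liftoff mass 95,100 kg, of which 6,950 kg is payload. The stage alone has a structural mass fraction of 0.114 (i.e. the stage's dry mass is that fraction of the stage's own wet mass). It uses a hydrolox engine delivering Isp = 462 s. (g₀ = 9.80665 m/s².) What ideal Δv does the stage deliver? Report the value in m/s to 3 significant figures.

Stage wet mass = m₀ − payload = 95,100 − 6,950 = 88,150 kg.
Stage dry mass = ε × stage wet mass = 0.114 × 88,150 = 10,049.1 kg.
Burnout mass m_f = stage dry + payload = 10,049.1 + 6,950 = 16,999.1 kg.
v_e = Isp · g₀ = 462 × 9.80665 = 4530.7 m/s.
Using Δv = v_e ln(m₀/m_f): Δv = v_e · ln(95,100/16,999.1) = 4530.7 × ln(5.594) = 4530.7 × 1.7218 ≈ 7801 m/s.

Δv ≈ 7800 m/s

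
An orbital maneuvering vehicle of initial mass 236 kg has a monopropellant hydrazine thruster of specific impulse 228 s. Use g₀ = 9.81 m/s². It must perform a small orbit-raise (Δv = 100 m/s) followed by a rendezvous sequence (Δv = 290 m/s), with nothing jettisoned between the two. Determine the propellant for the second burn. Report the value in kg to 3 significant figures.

propellant for the second burn ≈ 27.4 kg

v_e = Isp · g₀ = 228 × 9.81 = 2236.7 m/s.
After the first burn: m = 236 × exp(−100/2236.7) = 236 × 0.95628 = 225.682 kg.
After the second burn: m = 225.682 × exp(−290/2236.7) = 225.682 × 0.87840 = 198.239 kg.
Second-burn propellant = 225.682 − 198.239 = 27.443 kg.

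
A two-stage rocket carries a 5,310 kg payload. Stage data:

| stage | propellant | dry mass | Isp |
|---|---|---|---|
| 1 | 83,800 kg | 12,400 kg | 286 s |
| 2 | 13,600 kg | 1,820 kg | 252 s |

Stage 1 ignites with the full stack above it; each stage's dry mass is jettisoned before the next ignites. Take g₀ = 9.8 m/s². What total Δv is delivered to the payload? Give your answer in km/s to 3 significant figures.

Δv ≈ 6.17 km/s

Ignition mass of stage 1 = 83,800+12,400 + 13,600+1,820 + 5,310 = 116,930 kg.
Stage 1: m₀ = 116,930 kg, m_f = 116,930 − 83,800 = 33,130 kg; Δv = 286×9.8×ln(3.529) = 2802.8×1.2611 ≈ 3535 m/s.
Stage 2: m₀ = 20,730 kg, m_f = 20,730 − 13,600 = 7,130 kg; Δv = 252×9.8×ln(2.907) = 2469.6×1.0673 ≈ 2636 m/s.
Total Δv = 3535 + 2636 = 6171 m/s.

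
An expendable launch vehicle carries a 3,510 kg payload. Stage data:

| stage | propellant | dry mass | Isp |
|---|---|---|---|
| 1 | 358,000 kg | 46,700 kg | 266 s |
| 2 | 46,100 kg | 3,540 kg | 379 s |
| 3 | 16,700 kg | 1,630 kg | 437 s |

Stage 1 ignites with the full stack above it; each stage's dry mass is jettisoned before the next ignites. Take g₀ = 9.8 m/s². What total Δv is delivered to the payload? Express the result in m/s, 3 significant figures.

Δv ≈ 13700 m/s

Ignition mass of stage 1 = 358,000+46,700 + 46,100+3,540 + 16,700+1,630 + 3,510 = 476,180 kg.
Stage 1: m₀ = 476,180 kg, m_f = 476,180 − 358,000 = 118,180 kg; Δv = 266×9.8×ln(4.029) = 2606.8×1.3936 ≈ 3633 m/s.
Stage 2: m₀ = 71,480 kg, m_f = 71,480 − 46,100 = 25,380 kg; Δv = 379×9.8×ln(2.816) = 3714.2×1.0355 ≈ 3846 m/s.
Stage 3: m₀ = 21,840 kg, m_f = 21,840 − 16,700 = 5,140 kg; Δv = 437×9.8×ln(4.249) = 4282.6×1.4467 ≈ 6196 m/s.
Total Δv = 3633 + 3846 + 6196 = 13675 m/s.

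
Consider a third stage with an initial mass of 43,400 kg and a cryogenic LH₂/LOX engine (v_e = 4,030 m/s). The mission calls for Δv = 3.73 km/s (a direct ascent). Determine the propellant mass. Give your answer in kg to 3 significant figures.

propellant mass ≈ 26200 kg

From the ideal rocket equation, m₀/m_f = exp(Δv / v_e) = exp(3730 / 4030.0) = exp(0.9256) = 2.5233.
m_f = 43,400 / 2.5233 = 17,199.7 kg, so propellant = m₀ − m_f = 43,400 − 17,199.7 = 26,200.3 kg.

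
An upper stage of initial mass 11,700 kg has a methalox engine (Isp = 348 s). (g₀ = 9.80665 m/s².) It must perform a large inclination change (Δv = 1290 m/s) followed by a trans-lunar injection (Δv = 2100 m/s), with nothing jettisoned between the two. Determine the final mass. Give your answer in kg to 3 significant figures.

v_e = Isp · g₀ = 348 × 9.80665 = 3412.7 m/s.
After the first burn: m = 11700 × exp(−1290/3412.7) = 11700 × 0.68523 = 8,017.19 kg.
After the second burn: m = 8,017.19 × exp(−2100/3412.7) = 8,017.19 × 0.54045 = 4,332.89 kg.

final mass ≈ 4330 kg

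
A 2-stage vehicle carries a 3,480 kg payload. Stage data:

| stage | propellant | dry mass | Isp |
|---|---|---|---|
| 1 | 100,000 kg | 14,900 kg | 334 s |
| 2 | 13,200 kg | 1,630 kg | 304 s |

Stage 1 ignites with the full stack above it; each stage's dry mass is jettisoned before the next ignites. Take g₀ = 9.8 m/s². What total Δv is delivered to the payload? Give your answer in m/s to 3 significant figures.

Δv ≈ 8350 m/s

Ignition mass of stage 1 = 100,000+14,900 + 13,200+1,630 + 3,480 = 133,210 kg.
Stage 1: m₀ = 133,210 kg, m_f = 133,210 − 100,000 = 33,210 kg; Δv = 334×9.8×ln(4.011) = 3273.2×1.3891 ≈ 4547 m/s.
Stage 2: m₀ = 18,310 kg, m_f = 18,310 − 13,200 = 5,110 kg; Δv = 304×9.8×ln(3.583) = 2979.2×1.2762 ≈ 3802 m/s.
Total Δv = 4547 + 3802 = 8349 m/s.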